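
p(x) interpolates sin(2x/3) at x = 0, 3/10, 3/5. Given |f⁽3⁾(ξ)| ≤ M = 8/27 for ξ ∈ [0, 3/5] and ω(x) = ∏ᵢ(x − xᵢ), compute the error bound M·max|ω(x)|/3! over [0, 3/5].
sqrt(3)/3375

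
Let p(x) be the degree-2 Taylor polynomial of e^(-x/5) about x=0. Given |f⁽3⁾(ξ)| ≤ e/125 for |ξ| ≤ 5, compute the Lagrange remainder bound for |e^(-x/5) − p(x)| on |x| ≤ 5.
e/6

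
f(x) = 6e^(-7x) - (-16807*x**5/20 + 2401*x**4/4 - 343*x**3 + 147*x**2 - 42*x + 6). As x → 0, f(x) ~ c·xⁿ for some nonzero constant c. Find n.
6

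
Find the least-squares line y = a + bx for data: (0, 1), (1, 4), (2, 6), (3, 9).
a = 11/10, b = 13/5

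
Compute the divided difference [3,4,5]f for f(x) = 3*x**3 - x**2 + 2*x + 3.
35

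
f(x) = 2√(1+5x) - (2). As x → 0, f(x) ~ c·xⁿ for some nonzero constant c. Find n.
1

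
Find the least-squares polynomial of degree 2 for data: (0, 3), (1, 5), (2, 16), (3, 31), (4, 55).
20/7 + (-5/7)x + (24/7)x²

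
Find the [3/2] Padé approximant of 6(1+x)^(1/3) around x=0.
(14*x**3/135 + 14*x**2/5 + 42*x/5 + 6)/(2*x**2/9 + 16*x/15 + 1)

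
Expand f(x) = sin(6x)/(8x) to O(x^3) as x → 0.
3/4 - 9*x**2/2 + O(x**3)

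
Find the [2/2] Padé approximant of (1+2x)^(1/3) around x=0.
(28*x**2/27 + 7*x/3 + 1)/(10*x**2/27 + 5*x/3 + 1)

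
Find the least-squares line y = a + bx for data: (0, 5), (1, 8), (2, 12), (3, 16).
a = 47/10, b = 37/10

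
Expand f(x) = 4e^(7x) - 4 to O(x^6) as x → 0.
28*x + 98*x**2 + 686*x**3/3 + 2401*x**4/6 + 16807*x**5/30 + O(x**6)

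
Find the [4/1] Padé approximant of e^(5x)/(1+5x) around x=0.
(6625*x**4/216 + 175*x**3/9 + 25*x**2/2 + 44*x/9 + 1)/(44*x/9 + 1)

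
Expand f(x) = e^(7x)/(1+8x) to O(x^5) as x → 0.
1 - x + 65*x**2/2 - 1217*x**3/6 + 41345*x**4/24 + O(x**5)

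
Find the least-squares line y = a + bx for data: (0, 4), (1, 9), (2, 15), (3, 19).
a = 41/10, b = 51/10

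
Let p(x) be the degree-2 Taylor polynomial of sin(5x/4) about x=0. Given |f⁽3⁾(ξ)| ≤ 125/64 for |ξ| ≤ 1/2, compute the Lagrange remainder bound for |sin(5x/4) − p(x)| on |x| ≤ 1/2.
125/3072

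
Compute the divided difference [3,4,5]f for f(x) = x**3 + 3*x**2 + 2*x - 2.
15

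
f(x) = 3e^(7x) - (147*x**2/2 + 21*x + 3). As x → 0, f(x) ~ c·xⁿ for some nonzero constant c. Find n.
3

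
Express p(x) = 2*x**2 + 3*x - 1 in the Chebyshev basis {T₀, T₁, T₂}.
(3)T₁ + T₂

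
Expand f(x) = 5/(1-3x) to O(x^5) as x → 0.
5 + 15*x + 45*x**2 + 135*x**3 + 405*x**4 + O(x**5)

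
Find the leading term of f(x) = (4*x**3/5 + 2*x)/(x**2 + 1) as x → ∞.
4*x/5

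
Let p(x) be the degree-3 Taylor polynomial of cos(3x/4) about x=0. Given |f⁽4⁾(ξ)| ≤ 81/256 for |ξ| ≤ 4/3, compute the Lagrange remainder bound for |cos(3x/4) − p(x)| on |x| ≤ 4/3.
1/24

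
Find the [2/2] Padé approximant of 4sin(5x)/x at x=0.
(20 - 175*x**2/3)/(5*x**2/4 + 1)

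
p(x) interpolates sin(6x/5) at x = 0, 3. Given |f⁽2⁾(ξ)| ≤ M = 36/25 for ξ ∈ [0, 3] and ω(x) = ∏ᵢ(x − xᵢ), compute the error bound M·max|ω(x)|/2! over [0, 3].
81/50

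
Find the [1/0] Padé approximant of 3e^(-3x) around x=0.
3 - 9*x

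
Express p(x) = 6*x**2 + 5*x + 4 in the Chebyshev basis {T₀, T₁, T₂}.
(7)T₀ + (5)T₁ + (3)T₂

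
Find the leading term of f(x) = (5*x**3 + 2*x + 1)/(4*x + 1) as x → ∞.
5*x**2/4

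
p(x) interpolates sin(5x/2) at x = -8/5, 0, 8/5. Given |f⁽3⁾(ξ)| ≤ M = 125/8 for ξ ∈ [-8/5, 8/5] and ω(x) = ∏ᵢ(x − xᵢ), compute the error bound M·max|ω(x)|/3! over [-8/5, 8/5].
64*sqrt(3)/27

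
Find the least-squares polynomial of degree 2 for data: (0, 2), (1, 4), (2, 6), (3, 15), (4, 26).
83/35 + (-87/70)x + (25/14)x²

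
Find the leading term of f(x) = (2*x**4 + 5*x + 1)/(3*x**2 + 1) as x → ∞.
2*x**2/3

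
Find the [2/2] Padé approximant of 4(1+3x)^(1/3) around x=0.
(28*x**2/3 + 14*x + 4)/(5*x**2/6 + 5*x/2 + 1)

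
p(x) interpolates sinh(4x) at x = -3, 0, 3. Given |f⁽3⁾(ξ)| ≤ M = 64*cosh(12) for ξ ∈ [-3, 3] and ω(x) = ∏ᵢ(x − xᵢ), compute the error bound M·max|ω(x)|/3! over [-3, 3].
64*sqrt(3)*cosh(12)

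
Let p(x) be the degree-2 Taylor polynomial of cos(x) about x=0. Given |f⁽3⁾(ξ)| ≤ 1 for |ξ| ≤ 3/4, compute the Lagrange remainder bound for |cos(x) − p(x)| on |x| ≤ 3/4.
9/128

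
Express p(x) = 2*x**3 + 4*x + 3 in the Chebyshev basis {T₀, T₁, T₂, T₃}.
(3)T₀ + (11/2)T₁ + (1/2)T₃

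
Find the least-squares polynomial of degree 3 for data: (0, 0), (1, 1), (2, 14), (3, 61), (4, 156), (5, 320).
2/21 + (-29/126)x + (-193/84)x² + (109/36)x³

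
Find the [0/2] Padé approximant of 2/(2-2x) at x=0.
1/(1 - x)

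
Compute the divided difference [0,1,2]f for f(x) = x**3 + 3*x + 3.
3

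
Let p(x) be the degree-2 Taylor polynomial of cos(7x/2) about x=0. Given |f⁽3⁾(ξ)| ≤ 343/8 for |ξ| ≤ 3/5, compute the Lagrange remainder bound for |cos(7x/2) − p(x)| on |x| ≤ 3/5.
3087/2000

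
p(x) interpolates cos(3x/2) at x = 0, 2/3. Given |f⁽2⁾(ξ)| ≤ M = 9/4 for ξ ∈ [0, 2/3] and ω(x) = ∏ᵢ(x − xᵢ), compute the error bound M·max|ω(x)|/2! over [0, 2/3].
1/8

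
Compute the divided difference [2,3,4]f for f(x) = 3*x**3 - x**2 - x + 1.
26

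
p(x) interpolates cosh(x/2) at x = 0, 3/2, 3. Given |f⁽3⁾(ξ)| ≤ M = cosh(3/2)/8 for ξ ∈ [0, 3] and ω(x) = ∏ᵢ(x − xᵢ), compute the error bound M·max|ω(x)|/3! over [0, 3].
sqrt(3)*cosh(3/2)/64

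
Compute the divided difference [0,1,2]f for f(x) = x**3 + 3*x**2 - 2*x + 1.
6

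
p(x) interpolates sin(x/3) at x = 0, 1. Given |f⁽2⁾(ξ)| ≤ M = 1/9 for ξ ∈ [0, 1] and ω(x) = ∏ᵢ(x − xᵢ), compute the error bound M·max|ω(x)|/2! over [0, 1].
1/72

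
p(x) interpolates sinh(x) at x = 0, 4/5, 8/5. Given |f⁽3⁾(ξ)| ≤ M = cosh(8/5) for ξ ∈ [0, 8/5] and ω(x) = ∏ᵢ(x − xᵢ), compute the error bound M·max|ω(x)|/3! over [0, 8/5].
64*sqrt(3)*cosh(8/5)/3375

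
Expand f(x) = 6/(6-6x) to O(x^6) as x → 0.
1 + x + x**2 + x**3 + x**4 + x**5 + O(x**6)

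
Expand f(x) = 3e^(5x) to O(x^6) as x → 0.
3 + 15*x + 75*x**2/2 + 125*x**3/2 + 625*x**4/8 + 625*x**5/8 + O(x**6)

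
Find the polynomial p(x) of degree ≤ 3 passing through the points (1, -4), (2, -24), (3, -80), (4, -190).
-3*x**3 + x - 2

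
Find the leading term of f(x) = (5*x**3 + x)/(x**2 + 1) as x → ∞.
5*x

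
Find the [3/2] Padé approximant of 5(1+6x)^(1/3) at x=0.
(56*x**3/3 + 84*x**2 + 42*x + 5)/(8*x**2 + 32*x/5 + 1)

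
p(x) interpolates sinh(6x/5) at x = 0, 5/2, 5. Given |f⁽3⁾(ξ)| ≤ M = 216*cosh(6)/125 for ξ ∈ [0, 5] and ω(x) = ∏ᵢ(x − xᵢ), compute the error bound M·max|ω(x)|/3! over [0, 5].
sqrt(3)*cosh(6)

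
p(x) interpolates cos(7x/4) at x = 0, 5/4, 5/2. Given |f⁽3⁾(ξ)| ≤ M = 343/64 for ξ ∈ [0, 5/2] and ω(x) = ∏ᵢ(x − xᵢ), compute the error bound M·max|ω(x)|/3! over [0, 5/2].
42875*sqrt(3)/110592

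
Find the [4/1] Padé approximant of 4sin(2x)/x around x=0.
16*x**4/15 - 16*x**2/3 + 8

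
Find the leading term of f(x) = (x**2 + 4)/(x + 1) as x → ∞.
x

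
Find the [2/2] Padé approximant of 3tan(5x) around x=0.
15*x/(1 - 25*x**2/3)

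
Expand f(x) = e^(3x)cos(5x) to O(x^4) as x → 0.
1 + 3*x - 8*x**2 - 33*x**3 + O(x**4)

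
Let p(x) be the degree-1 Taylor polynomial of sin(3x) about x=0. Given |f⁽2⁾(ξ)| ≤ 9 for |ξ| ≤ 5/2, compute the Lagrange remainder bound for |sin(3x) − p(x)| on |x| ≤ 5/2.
225/8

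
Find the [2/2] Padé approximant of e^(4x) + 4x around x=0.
(20*x**2/3 + 8*x + 1)/(1 - 4*x**2/3)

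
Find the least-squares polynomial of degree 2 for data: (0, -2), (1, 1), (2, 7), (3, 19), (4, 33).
-2 + (4/5)x + (2)x²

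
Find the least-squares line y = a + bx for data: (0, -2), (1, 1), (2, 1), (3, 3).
a = -3/2, b = 3/2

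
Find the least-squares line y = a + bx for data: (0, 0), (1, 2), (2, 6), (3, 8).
a = -1/5, b = 14/5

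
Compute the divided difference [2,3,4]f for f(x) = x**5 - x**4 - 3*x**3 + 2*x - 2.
203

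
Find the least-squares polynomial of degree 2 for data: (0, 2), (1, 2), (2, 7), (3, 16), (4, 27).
12/7 + (-36/35)x + (13/7)x²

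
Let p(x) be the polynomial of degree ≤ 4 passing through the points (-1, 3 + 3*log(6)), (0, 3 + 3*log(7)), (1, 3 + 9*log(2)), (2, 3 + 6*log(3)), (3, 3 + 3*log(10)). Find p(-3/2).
3 + log(17179869184*2**(25/32)*3**(121/128)*5**(105/128)*7**(5/32)/2542277241)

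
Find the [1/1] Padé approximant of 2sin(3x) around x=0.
6*x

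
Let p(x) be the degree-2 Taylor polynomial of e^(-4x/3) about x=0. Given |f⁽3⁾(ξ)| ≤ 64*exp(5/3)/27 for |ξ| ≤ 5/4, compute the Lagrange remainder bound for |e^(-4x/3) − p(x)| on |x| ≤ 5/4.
125*exp(5/3)/162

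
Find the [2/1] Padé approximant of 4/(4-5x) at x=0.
1/(1 - 5*x/4)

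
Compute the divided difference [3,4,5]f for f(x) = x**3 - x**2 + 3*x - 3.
11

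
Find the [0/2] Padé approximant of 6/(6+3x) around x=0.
1/(x/2 + 1)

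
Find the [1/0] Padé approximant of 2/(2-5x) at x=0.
5*x/2 + 1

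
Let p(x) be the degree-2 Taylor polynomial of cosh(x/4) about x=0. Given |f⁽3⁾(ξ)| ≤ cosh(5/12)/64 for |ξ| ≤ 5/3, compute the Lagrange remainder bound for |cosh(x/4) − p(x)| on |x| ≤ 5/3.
125*cosh(5/12)/10368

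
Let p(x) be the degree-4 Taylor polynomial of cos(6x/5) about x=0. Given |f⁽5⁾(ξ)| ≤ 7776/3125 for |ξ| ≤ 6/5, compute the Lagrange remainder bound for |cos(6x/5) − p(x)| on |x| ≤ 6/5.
2519424/48828125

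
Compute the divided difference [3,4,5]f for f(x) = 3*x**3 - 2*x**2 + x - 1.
34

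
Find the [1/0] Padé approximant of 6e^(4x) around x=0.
24*x + 6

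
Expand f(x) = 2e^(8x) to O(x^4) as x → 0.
2 + 16*x + 64*x**2 + 512*x**3/3 + O(x**4)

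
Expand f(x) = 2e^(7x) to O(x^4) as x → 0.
2 + 14*x + 49*x**2 + 343*x**3/3 + O(x**4)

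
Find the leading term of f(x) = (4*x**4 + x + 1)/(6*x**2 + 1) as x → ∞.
2*x**2/3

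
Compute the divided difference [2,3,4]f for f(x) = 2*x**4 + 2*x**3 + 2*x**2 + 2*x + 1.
130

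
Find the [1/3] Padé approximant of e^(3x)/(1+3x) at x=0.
(9*x/8 + 1)/(63*x**3/16 - 9*x**2/2 + 9*x/8 + 1)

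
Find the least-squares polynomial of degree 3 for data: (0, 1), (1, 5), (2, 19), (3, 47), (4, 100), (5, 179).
131/126 + (979/756)x + (103/63)x² + (113/108)x³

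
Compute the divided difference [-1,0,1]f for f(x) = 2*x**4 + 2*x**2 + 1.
4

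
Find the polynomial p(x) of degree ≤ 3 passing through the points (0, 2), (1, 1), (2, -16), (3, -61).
-2*x**3 - 2*x**2 + 3*x + 2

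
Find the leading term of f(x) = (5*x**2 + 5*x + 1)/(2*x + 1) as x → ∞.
5*x/2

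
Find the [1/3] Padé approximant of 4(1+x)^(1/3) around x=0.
(10*x/3 + 4)/(x**3/81 - x**2/18 + x/2 + 1)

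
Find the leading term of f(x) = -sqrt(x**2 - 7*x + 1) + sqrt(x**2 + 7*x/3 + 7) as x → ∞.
14/3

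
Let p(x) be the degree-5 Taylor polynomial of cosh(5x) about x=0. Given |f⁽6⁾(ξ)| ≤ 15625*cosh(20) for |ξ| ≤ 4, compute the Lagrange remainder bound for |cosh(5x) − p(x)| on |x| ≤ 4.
800000*cosh(20)/9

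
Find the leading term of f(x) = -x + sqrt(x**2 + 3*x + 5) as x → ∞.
3/2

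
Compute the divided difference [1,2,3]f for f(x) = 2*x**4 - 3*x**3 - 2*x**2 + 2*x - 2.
30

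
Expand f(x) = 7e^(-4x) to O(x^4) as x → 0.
7 - 28*x + 56*x**2 - 224*x**3/3 + O(x**4)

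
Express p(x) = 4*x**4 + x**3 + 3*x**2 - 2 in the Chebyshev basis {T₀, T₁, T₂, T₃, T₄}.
T₀ + (3/4)T₁ + (7/2)T₂ + (1/4)T₃ + (1/2)T₄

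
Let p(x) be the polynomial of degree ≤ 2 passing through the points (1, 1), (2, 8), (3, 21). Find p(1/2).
-1/4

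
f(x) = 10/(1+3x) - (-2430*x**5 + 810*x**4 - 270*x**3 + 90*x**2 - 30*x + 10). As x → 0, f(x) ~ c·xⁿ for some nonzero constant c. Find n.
6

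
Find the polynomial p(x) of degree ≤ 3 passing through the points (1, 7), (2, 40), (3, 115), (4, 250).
3*x**3 + 3*x**2 + 3*x - 2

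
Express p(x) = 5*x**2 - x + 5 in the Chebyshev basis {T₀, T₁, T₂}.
(15/2)T₀ - T₁ + (5/2)T₂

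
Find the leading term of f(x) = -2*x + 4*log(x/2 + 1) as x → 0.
-x**2/2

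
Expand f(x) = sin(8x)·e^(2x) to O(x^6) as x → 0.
8*x + 16*x**2 - 208*x**3/3 - 160*x**4 + 1616*x**5/15 + O(x**6)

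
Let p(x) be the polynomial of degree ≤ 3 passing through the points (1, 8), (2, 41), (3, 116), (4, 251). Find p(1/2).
13/8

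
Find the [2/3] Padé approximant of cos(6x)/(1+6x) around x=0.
(1 - 15*x**2)/(18*x**3 + 3*x**2 + 6*x + 1)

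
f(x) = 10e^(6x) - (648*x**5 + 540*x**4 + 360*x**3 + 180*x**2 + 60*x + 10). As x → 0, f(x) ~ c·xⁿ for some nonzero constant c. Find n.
6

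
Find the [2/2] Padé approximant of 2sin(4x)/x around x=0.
(8 - 224*x**2/15)/(4*x**2/5 + 1)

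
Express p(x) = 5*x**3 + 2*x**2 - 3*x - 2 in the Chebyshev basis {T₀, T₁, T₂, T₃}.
-T₀ + (3/4)T₁ + T₂ + (5/4)T₃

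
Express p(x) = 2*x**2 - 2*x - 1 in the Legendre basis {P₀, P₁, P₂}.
(-1/3)P₀ + (-2)P₁ + (4/3)P₂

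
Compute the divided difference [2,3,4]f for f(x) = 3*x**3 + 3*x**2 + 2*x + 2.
30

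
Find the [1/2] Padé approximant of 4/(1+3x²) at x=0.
4/(3*x**2 + 1)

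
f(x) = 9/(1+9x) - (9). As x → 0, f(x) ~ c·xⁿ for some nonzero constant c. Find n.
1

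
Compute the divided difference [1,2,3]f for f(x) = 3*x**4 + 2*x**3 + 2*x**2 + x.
89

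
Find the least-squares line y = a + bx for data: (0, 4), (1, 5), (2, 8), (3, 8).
a = 4, b = 3/2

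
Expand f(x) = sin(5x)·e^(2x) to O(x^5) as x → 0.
5*x + 10*x**2 - 65*x**3/6 - 35*x**4 + O(x**5)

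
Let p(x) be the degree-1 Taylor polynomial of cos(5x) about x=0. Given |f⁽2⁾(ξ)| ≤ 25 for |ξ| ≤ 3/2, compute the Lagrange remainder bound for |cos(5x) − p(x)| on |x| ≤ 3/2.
225/8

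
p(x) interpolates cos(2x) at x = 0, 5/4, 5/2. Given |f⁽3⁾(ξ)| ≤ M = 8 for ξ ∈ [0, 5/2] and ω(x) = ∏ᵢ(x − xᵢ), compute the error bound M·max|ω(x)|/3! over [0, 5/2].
125*sqrt(3)/216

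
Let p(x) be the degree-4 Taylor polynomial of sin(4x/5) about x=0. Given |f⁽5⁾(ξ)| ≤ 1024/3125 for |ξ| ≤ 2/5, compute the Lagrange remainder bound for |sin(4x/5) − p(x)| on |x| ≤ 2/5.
4096/146484375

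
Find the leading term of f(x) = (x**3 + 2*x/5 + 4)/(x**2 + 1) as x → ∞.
x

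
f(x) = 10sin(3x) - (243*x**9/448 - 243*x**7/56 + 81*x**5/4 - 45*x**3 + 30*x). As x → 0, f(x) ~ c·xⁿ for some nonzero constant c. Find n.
11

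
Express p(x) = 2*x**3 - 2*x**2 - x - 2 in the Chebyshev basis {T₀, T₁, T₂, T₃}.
(-3)T₀ + (1/2)T₁ - T₂ + (1/2)T₃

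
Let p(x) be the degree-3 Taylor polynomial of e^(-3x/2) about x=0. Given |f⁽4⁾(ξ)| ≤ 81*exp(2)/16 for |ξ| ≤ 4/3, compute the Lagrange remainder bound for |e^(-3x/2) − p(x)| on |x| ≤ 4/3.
2*exp(2)/3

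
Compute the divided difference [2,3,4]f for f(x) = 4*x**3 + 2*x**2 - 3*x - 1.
38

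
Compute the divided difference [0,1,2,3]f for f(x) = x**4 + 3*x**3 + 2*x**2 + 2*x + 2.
9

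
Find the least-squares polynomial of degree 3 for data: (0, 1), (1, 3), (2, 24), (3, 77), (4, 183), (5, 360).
7/9 + (136/189)x + (-185/252)x² + (323/108)x³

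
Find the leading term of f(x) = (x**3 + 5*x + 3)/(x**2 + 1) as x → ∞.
x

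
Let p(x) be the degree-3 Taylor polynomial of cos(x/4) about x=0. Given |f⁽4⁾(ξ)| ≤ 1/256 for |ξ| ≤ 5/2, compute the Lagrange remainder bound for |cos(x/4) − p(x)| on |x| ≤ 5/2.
625/98304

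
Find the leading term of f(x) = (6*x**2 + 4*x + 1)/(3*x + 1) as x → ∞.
2*x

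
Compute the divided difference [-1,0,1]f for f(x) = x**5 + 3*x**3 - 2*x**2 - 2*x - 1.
-2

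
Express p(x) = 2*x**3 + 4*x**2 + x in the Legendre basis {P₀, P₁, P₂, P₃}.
(4/3)P₀ + (11/5)P₁ + (8/3)P₂ + (4/5)P₃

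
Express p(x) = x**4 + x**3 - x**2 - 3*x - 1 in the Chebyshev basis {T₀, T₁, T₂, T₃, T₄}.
(-9/8)T₀ + (-9/4)T₁ + (1/4)T₃ + (1/8)T₄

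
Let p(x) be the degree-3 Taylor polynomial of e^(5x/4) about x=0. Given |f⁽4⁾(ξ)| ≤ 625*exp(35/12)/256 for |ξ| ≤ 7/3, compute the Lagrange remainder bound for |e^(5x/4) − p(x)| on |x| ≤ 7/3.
1500625*exp(35/12)/497664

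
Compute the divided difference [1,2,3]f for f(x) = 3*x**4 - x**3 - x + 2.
69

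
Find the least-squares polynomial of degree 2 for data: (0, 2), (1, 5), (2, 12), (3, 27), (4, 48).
16/7 + (-41/35)x + (22/7)x²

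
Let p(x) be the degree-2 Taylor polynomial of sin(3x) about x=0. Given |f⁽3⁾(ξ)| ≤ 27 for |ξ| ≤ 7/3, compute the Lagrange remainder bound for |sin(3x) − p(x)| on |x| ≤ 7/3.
343/6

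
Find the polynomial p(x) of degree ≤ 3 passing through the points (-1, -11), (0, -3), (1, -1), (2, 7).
2*x**3 - 3*x**2 + 3*x - 3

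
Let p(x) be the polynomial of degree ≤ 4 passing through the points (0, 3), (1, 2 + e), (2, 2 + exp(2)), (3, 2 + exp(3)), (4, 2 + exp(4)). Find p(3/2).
-5*exp(3)/32 + 15*e/32 + 3*exp(4)/128 + 251/128 + 45*exp(2)/64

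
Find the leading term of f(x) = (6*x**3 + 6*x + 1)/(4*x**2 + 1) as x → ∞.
3*x/2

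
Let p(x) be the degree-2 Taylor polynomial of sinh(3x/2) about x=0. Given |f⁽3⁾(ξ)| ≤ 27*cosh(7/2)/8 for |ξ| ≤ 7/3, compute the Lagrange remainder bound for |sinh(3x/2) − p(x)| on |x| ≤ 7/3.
343*cosh(7/2)/48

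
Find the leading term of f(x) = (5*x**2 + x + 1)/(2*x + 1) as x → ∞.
5*x/2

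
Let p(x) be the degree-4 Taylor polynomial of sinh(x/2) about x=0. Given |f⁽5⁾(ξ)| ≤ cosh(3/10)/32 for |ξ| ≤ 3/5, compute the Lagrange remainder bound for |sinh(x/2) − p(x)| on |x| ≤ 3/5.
81*cosh(3/10)/4000000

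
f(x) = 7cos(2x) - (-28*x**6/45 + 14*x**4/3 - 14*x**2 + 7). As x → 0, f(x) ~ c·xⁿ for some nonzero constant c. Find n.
8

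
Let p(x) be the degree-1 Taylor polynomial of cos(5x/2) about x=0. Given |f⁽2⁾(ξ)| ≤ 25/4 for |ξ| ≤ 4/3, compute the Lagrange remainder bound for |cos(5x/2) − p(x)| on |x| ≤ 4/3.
50/9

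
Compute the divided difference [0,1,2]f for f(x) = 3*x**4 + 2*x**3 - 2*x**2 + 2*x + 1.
25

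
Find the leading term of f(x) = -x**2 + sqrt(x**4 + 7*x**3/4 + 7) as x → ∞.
7*x/8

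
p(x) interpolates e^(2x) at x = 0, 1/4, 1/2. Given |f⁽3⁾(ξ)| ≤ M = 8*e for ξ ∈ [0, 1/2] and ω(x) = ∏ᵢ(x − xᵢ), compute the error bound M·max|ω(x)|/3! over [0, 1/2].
sqrt(3)*e/216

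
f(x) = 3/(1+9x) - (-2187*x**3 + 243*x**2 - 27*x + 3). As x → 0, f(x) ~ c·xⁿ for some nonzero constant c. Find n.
4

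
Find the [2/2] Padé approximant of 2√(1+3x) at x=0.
(45*x**2/8 + 15*x/2 + 2)/(9*x**2/16 + 9*x/4 + 1)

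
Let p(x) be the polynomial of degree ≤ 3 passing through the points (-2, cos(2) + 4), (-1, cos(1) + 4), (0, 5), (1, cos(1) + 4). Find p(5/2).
-125/16 - 35*cos(2)/16 + 15*cos(1)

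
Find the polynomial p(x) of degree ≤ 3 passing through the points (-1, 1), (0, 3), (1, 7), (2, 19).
x**3 + x**2 + 2*x + 3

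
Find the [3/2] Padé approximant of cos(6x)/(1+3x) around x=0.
(36*x**3 - 12*x**2 - 3*x + 1)/(1 - 3*x**2)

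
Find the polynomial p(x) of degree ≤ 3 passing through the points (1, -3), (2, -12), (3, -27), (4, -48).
-3*x**2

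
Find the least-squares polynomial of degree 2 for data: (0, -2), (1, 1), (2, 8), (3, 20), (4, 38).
-9/5 + (-1/10)x + (5/2)x²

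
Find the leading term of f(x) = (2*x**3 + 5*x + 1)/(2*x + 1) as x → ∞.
x**2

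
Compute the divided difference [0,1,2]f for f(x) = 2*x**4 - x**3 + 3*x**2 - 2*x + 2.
14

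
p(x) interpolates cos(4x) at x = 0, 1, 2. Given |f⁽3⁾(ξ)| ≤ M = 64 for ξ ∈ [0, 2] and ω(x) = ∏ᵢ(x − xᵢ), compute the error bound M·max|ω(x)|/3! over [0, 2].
64*sqrt(3)/27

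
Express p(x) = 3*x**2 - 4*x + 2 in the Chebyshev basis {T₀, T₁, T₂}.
(7/2)T₀ + (-4)T₁ + (3/2)T₂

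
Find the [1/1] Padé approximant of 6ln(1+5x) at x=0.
30*x/(5*x/2 + 1)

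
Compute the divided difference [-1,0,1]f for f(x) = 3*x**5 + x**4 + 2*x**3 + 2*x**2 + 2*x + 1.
3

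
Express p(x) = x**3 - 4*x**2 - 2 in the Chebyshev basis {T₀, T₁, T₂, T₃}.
(-4)T₀ + (3/4)T₁ + (-2)T₂ + (1/4)T₃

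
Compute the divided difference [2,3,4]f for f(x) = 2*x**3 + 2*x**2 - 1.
20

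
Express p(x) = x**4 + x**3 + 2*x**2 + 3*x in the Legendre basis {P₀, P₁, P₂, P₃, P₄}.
(13/15)P₀ + (18/5)P₁ + (40/21)P₂ + (2/5)P₃ + (8/35)P₄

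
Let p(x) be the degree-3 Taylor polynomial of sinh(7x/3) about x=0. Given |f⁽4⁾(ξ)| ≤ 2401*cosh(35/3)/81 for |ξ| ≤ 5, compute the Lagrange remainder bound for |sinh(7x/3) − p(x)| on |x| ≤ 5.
1500625*cosh(35/3)/1944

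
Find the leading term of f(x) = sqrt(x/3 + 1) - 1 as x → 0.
x/6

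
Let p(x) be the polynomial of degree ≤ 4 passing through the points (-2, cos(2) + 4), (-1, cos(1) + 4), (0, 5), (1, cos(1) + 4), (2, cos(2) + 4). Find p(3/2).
15*cos(2)/64 + 21*cos(1)/16 + 221/64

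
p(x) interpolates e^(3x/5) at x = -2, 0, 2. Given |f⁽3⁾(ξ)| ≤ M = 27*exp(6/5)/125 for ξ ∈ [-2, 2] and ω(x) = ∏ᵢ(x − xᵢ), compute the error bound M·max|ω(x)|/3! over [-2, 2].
8*sqrt(3)*exp(6/5)/125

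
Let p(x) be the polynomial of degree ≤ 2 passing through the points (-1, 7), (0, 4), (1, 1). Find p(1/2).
5/2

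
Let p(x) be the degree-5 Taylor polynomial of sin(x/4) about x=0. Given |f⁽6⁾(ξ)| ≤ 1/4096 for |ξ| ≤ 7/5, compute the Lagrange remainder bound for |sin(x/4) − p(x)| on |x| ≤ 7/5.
117649/46080000000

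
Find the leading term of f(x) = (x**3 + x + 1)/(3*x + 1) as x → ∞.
x**2/3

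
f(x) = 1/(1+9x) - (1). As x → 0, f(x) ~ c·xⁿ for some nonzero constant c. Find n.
1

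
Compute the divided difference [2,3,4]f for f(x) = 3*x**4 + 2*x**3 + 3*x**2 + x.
186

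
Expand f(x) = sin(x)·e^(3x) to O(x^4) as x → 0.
x + 3*x**2 + 13*x**3/3 + O(x**4)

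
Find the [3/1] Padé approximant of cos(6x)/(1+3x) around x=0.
(18*x**3 - 12*x**2 - 2*x + 1)/(x + 1)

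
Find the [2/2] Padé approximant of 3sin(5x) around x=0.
15*x/(25*x**2/6 + 1)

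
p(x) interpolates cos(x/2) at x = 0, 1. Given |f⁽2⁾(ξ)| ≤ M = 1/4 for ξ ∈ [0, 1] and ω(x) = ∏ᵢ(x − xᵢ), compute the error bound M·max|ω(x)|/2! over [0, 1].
1/32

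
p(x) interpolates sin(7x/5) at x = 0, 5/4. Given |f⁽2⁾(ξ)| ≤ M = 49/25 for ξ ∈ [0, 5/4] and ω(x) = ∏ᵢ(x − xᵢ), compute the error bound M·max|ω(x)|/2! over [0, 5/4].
49/128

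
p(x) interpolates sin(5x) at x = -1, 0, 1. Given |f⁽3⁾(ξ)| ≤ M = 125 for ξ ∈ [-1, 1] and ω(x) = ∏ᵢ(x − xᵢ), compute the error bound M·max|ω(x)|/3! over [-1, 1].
125*sqrt(3)/27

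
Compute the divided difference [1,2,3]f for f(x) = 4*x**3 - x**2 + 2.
23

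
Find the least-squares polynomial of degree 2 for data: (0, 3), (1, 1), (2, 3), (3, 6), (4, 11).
96/35 + (-153/70)x + (15/14)x²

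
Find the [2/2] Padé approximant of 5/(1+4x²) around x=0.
5/(4*x**2 + 1)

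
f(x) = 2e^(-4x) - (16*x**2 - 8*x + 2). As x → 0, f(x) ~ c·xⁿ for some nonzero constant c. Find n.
3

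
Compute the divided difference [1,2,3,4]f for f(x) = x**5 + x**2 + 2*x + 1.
65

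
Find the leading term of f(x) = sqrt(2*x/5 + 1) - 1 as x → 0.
x/5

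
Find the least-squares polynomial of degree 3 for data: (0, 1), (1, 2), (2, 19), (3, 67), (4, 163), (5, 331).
44/63 + (290/189)x + (-613/252)x² + (331/108)x³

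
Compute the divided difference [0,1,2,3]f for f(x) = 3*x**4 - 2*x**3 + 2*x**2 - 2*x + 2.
16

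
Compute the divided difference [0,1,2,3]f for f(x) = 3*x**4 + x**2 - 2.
18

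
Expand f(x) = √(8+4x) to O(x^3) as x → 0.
2*sqrt(2) + sqrt(2)*x/2 - sqrt(2)*x**2/16 + O(x**3)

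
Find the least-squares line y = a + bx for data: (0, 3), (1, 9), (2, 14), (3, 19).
a = 33/10, b = 53/10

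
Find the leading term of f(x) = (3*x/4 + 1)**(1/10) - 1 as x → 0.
3*x/40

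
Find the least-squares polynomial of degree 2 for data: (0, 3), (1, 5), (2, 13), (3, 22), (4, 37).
20/7 + (11/14)x + (27/14)x²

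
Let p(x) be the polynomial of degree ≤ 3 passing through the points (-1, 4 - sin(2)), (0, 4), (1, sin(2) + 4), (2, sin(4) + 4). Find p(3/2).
5*sin(4)/16 + 7*sin(2)/8 + 4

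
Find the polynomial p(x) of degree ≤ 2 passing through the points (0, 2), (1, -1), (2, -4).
2 - 3*x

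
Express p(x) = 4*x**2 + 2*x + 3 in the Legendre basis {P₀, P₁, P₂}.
(13/3)P₀ + (2)P₁ + (8/3)P₂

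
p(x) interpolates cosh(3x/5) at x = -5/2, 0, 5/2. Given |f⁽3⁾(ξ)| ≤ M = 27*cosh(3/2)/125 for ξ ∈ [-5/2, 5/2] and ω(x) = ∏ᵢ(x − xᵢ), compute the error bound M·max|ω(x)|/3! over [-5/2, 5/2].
sqrt(3)*cosh(3/2)/8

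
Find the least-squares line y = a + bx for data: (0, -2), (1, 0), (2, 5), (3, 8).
a = -5/2, b = 7/2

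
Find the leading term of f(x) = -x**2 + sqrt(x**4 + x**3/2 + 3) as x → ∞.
x/4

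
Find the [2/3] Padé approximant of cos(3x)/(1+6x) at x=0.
(1 - 15*x**2/4)/(9*x**3/2 + 3*x**2/4 + 6*x + 1)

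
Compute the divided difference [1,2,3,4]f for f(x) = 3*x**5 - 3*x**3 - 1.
192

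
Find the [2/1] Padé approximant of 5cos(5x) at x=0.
5 - 125*x**2/2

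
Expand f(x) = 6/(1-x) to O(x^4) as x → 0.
6 + 6*x + 6*x**2 + 6*x**3 + O(x**4)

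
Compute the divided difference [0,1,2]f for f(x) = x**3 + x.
3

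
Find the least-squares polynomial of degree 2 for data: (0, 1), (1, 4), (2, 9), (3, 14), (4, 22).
36/35 + (82/35)x + (5/7)x²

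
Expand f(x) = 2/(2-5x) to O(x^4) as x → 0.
1 + 5*x/2 + 25*x**2/4 + 125*x**3/8 + O(x**4)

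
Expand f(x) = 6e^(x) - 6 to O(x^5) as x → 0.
6*x + 3*x**2 + x**3 + x**4/4 + O(x**5)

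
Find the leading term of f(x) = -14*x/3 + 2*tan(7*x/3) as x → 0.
686*x**3/81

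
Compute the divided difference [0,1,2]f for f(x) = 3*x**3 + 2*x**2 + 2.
11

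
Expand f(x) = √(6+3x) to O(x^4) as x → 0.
sqrt(6) + sqrt(6)*x/4 - sqrt(6)*x**2/32 + sqrt(6)*x**3/128 + O(x**4)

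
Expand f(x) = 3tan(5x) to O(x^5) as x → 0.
15*x + 125*x**3 + O(x**5)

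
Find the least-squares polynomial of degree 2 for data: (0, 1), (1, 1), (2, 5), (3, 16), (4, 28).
29/35 + (-137/70)x + (31/14)x²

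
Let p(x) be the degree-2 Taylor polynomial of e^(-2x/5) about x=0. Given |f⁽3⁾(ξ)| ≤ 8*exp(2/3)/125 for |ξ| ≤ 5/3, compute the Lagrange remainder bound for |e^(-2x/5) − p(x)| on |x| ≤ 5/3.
4*exp(2/3)/81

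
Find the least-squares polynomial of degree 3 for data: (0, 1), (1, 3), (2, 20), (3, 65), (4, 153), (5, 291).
74/63 + (-70/27)x + (122/63)x² + (55/27)x³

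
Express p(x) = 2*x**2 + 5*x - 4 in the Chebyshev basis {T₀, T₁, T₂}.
(-3)T₀ + (5)T₁ + T₂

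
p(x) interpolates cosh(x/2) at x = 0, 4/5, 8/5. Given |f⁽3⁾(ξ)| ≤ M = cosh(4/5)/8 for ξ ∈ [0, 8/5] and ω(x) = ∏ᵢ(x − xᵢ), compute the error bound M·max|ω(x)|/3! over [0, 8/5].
8*sqrt(3)*cosh(4/5)/3375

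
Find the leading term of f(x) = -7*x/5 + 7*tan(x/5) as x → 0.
7*x**3/375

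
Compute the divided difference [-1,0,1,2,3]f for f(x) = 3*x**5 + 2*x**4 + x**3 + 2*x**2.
17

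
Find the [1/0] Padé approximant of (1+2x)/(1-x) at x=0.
3*x + 1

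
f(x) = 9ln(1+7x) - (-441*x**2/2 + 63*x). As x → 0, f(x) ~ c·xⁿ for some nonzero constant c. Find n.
3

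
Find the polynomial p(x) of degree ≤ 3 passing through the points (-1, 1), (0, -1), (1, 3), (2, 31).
3*x**3 + 3*x**2 - 2*x - 1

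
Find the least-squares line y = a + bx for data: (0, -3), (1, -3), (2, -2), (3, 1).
a = -37/10, b = 13/10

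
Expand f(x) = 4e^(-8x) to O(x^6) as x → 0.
4 - 32*x + 128*x**2 - 1024*x**3/3 + 2048*x**4/3 - 16384*x**5/15 + O(x**6)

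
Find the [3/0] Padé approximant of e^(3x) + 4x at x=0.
9*x**3/2 + 9*x**2/2 + 7*x + 1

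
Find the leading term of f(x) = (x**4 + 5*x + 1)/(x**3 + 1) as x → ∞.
x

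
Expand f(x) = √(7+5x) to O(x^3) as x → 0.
sqrt(7) + 5*sqrt(7)*x/14 - 25*sqrt(7)*x**2/392 + O(x**3)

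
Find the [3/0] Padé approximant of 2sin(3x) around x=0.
-9*x**3 + 6*x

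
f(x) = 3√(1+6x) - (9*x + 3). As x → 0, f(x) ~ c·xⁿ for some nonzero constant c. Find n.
2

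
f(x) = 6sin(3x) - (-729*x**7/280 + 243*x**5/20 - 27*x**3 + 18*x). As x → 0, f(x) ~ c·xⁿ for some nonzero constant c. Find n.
9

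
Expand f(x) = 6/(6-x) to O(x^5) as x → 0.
1 + x/6 + x**2/36 + x**3/216 + x**4/1296 + O(x**5)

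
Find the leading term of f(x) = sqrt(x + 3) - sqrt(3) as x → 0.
sqrt(3)*x/6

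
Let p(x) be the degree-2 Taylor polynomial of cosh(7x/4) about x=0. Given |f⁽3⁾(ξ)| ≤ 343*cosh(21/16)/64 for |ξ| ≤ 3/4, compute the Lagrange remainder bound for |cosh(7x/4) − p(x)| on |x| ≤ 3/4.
3087*cosh(21/16)/8192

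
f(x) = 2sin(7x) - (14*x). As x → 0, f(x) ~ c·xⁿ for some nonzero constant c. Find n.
3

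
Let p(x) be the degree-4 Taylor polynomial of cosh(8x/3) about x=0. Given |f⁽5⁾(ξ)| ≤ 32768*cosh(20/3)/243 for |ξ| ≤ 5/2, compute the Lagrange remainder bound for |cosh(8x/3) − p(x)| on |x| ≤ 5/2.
80000*cosh(20/3)/729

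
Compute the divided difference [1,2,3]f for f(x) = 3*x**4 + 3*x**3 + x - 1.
93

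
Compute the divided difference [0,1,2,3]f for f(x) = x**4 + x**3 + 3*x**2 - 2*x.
7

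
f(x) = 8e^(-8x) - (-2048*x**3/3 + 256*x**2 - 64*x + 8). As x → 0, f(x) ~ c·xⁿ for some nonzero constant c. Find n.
4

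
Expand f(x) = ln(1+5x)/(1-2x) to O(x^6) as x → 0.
5*x - 5*x**2/2 + 110*x**3/3 - 995*x**4/12 + 2755*x**5/6 + O(x**6)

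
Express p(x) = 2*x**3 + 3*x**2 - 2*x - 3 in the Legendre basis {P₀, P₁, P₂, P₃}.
(-2)P₀ + (-4/5)P₁ + (2)P₂ + (4/5)P₃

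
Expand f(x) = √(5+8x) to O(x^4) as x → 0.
sqrt(5) + 4*sqrt(5)*x/5 - 8*sqrt(5)*x**2/25 + 32*sqrt(5)*x**3/125 + O(x**4)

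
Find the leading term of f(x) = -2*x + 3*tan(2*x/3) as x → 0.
8*x**3/27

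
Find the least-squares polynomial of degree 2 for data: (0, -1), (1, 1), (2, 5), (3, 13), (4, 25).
-27/35 + (-16/35)x + (12/7)x²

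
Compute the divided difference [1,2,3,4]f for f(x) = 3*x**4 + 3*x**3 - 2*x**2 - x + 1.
33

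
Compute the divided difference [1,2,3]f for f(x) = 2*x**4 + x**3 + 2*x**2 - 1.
58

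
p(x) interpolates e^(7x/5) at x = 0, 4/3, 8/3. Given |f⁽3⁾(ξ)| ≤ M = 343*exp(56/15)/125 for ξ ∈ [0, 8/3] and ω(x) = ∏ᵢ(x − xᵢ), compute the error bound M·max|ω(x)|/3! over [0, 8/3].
21952*sqrt(3)*exp(56/15)/91125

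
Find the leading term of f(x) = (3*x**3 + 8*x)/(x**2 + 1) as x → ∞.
3*x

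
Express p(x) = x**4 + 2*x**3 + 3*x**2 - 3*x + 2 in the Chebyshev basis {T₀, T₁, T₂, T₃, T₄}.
(31/8)T₀ + (-3/2)T₁ + (2)T₂ + (1/2)T₃ + (1/8)T₄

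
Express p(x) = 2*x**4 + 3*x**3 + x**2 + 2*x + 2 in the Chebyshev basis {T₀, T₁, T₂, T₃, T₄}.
(13/4)T₀ + (17/4)T₁ + (3/2)T₂ + (3/4)T₃ + (1/4)T₄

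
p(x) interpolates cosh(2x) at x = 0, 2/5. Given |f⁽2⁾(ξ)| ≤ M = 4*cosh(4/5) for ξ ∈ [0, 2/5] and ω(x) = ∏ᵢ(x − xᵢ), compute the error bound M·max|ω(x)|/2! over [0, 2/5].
2*cosh(4/5)/25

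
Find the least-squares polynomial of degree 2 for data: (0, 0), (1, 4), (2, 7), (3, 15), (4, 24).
12/35 + (113/70)x + (15/14)x²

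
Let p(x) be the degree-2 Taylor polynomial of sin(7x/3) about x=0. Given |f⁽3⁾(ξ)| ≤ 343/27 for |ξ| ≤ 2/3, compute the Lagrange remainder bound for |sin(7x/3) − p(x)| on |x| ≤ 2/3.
1372/2187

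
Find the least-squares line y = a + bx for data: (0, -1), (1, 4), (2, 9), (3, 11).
a = -2/5, b = 41/10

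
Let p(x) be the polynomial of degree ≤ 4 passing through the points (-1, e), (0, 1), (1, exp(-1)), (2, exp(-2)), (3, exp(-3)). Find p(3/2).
((-20 + 3*e)*exp(3) - 5 + 60*e + 90*exp(2))*exp(-3)/128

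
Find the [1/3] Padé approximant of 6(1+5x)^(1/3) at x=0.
(25*x + 6)/(125*x**3/81 - 25*x**2/18 + 5*x/2 + 1)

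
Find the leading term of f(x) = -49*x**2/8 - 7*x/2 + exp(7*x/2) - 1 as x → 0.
343*x**3/48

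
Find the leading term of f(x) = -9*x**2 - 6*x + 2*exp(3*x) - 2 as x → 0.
9*x**3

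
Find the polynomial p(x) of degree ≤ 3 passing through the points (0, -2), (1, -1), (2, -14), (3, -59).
-3*x**3 + 2*x**2 + 2*x - 2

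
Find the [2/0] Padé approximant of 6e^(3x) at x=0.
27*x**2 + 18*x + 6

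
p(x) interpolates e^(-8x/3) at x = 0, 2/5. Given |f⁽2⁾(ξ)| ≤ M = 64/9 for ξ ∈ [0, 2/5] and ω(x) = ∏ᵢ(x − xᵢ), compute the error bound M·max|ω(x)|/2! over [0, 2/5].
32/225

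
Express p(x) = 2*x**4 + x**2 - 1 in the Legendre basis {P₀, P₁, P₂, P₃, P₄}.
(-4/15)P₀ + (38/21)P₂ + (16/35)P₄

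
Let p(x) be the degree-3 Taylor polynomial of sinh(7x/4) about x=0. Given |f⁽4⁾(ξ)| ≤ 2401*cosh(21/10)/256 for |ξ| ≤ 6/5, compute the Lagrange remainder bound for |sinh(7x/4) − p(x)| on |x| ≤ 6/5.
64827*cosh(21/10)/80000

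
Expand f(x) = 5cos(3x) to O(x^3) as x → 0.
5 - 45*x**2/2 + O(x**3)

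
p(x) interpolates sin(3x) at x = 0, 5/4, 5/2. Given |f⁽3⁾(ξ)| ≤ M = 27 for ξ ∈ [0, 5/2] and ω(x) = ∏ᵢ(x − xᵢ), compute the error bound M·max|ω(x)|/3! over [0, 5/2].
125*sqrt(3)/64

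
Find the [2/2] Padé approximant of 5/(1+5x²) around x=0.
5/(5*x**2 + 1)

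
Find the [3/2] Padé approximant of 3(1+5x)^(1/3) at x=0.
(175*x**3/27 + 35*x**2 + 21*x + 3)/(50*x**2/9 + 16*x/3 + 1)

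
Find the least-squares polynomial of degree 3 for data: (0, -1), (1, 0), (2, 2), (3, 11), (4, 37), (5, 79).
-17/21 + (82/63)x + (-23/12)x² + (35/36)x³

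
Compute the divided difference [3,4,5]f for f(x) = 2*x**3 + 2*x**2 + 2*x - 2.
26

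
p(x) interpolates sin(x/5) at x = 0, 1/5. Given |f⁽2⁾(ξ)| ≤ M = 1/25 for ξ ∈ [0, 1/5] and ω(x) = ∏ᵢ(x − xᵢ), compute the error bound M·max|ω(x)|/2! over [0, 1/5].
1/5000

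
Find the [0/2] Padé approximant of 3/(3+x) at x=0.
1/(x/3 + 1)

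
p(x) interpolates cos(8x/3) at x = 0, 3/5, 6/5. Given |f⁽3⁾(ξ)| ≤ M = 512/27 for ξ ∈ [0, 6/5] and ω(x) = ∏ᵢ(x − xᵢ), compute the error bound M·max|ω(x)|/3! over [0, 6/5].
512*sqrt(3)/3375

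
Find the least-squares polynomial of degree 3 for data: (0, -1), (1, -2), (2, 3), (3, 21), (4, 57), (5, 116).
-58/63 + (-1091/378)x + (79/126)x² + (25/27)x³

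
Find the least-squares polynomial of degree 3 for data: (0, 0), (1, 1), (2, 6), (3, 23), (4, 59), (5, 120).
1/14 + (61/84)x + (-33/28)x² + (7/6)x³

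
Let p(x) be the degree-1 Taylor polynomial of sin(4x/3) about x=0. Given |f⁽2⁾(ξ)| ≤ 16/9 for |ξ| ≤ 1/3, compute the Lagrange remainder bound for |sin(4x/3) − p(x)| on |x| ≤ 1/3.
8/81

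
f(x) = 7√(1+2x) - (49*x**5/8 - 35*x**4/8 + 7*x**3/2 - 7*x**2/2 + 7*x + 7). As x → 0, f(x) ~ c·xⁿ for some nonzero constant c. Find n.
6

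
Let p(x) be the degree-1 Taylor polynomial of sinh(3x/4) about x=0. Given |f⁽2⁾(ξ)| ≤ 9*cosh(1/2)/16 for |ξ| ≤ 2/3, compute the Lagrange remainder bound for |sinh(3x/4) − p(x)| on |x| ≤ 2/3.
cosh(1/2)/8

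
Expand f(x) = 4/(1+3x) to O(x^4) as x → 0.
4 - 12*x + 36*x**2 - 108*x**3 + O(x**4)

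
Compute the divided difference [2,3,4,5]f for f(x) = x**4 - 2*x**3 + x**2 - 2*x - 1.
12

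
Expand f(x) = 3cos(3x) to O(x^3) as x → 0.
3 - 27*x**2/2 + O(x**3)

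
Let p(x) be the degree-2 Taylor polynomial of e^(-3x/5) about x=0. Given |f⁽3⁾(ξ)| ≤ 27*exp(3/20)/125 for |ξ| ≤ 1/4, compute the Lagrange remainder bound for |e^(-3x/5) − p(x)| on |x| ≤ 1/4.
9*exp(3/20)/16000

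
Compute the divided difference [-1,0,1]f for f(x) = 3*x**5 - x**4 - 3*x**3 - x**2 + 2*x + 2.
-2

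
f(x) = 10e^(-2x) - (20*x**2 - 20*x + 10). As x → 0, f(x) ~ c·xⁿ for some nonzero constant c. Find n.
3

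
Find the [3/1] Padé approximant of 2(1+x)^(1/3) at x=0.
(-2*x**3/81 + 2*x**2/9 + 2*x + 2)/(2*x/3 + 1)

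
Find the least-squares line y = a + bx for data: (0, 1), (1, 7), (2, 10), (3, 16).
a = 13/10, b = 24/5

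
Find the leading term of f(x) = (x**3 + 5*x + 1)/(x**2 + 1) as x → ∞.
x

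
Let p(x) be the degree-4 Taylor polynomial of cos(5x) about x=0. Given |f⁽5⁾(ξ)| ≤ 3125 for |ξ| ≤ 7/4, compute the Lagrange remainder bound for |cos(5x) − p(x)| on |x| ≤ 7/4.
10504375/24576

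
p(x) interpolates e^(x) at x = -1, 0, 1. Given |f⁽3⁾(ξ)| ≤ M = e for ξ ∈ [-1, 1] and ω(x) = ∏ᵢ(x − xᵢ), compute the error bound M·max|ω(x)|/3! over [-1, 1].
sqrt(3)*e/27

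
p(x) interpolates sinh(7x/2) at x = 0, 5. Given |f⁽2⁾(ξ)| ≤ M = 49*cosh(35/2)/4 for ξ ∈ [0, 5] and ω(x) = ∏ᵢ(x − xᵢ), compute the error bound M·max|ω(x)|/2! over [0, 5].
1225*cosh(35/2)/32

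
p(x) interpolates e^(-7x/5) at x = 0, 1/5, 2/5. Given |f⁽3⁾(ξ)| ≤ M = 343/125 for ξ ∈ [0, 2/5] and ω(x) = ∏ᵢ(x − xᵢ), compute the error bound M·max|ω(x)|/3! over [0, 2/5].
343*sqrt(3)/421875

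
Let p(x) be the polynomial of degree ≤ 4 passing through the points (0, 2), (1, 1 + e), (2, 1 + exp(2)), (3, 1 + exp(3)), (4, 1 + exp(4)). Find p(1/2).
-35*exp(2)/64 - 5*exp(4)/128 + 163/128 + 35*e/32 + 7*exp(3)/32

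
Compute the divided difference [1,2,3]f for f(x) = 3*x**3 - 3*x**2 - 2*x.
15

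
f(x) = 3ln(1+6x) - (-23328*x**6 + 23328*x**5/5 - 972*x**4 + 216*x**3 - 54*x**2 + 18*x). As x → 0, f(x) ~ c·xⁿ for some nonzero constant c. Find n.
7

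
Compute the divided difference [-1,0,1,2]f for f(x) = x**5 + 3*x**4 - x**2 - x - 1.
11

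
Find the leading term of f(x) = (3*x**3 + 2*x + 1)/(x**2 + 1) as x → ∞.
3*x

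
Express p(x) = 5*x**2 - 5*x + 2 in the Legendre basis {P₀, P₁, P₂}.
(11/3)P₀ + (-5)P₁ + (10/3)P₂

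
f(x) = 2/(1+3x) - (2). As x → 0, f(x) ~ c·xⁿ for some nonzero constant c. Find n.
1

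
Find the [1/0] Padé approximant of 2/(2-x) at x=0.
x/2 + 1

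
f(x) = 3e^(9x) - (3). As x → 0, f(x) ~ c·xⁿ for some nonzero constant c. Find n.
1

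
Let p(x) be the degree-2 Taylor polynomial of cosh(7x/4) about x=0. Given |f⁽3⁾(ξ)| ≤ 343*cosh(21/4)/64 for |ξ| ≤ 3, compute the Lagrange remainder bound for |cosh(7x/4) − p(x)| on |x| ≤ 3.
3087*cosh(21/4)/128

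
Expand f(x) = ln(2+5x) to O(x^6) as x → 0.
log(2) + 5*x/2 - 25*x**2/8 + 125*x**3/24 - 625*x**4/64 + 625*x**5/32 + O(x**6)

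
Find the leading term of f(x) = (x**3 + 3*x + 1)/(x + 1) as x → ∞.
x**2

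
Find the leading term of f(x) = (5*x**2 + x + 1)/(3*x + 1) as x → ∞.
5*x/3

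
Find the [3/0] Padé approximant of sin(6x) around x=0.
-36*x**3 + 6*x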